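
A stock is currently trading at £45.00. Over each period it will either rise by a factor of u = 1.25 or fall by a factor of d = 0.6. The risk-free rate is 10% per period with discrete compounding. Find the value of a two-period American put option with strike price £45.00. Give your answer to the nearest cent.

Risk-neutral probability p = (1 + 0.1 − 0.6)/(1.25 − 0.6) = 0.5000/0.6500 = 0.7692
Terminal stock prices: S_uu = 70.31, S_ud = 33.75, S_dd = 16.2
Terminal payoffs (K − S): max(-25.31, 0) = 0, max(11.25, 0) = 11.25, max(28.8, 0) = 28.8
Node u (S = 56.25): continuation = 1/1.1·[0.7692·0.0000 + 0.2308·11.2500] = 2.3601; exercise value = 0.0000 ≤ continuation, so V_u = 2.3601
Node d (S = 27): continuation = 1/1.1·[0.7692·11.2500 + 0.2308·28.8000] = 13.9091; exercise value = 18.0000 > continuation, so V_d = 18.0000 (exercise)
Node 0 (S = 45): continuation = 1/1.1·[0.7692·2.3601 + 0.2308·18.0000] = 5.4267; exercise value = 0.0000 ≤ continuation, so V_0 = 5.4267

£5.43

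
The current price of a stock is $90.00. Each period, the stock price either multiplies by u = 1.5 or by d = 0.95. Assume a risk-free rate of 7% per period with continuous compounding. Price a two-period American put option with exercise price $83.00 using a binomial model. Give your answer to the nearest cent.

$0.93

Risk-neutral probability p = (e^0.07 − 0.95)/(1.5 − 0.95) = 0.1225/0.5500 = 0.2227
Terminal stock prices: S_uu = 202.5, S_ud = 128.2, S_dd = 81.22
Terminal payoffs (K − S): max(-119.5, 0) = 0, max(-45.25, 0) = 0, max(1.775, 0) = 1.775
Node u (S = 135): continuation = e^(−0.07)·[0.2227·0.0000 + 0.7773·0.0000] = 0.0000; exercise value = 0.0000 ≤ continuation, so V_u = 0.0000
Node d (S = 85.5): continuation = e^(−0.07)·[0.2227·0.0000 + 0.7773·1.7750] = 1.2864; exercise value = 0.0000 ≤ continuation, so V_d = 1.2864
Node 0 (S = 90): continuation = e^(−0.07)·[0.2227·0.0000 + 0.7773·1.2864] = 0.9322; exercise value = 0.0000 ≤ continuation, so V_0 = 0.9322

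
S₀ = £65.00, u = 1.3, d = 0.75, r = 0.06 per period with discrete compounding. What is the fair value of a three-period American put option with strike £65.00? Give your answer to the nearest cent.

£8.26

Risk-neutral probability p = (1 + 0.06 − 0.75)/(1.3 − 0.75) = 0.3100/0.5500 = 0.5636
Terminal stock prices: S_uuu = 142.8, S_uud = 82.39, S_udd = 47.53, S_ddd = 27.42
Terminal payoffs (K − S): max(-77.81, 0) = 0, max(-17.39, 0) = 0, max(17.47, 0) = 17.47, max(37.58, 0) = 37.58
Node uu (S = 109.9): continuation = 1/1.06·[0.5636·0.0000 + 0.4364·0.0000] = 0.0000; exercise value = 0.0000 ≤ continuation, so V_uu = 0.0000
Node ud (S = 63.38): continuation = 1/1.06·[0.5636·0.0000 + 0.4364·17.4688] = 7.1913; exercise value = 1.6250 ≤ continuation, so V_ud = 7.1913
Node dd (S = 36.56): continuation = 1/1.06·[0.5636·17.4688 + 0.4364·37.5781] = 24.7583; exercise value = 28.4375 > continuation, so V_dd = 28.4375 (exercise)
Node u (S = 84.5): continuation = 1/1.06·[0.5636·0.0000 + 0.4364·7.1913] = 2.9604; exercise value = 0.0000 ≤ continuation, so V_u = 2.9604
Node d (S = 48.75): continuation = 1/1.06·[0.5636·7.1913 + 0.4364·28.4375] = 15.5305; exercise value = 16.2500 > continuation, so V_d = 16.2500 (exercise)
Node 0 (S = 65): continuation = 1/1.06·[0.5636·2.9604 + 0.4364·16.2500] = 8.2637; exercise value = 0.0000 ≤ continuation, so V_0 = 8.2637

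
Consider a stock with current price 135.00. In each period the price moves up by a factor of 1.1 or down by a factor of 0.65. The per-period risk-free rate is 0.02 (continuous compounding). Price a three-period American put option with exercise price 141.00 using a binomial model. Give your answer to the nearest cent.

Risk-neutral probability p = (e^0.02 − 0.65)/(1.1 − 0.65) = 0.3702/0.4500 = 0.8227
Terminal stock prices: S_uuu = 179.7, S_uud = 106.2, S_udd = 62.74, S_ddd = 37.07
Terminal payoffs (K − S): max(-38.69, 0) = 0, max(34.82, 0) = 34.82, max(78.26, 0) = 78.26, max(103.9, 0) = 103.9
Node uu (S = 163.4): continuation = e^(−0.02)·[0.8227·0.0000 + 0.1773·34.8225] = 6.0528; exercise value = 0.0000 ≤ continuation, so V_uu = 6.0528
Node ud (S = 96.53): continuation = e^(−0.02)·[0.8227·34.8225 + 0.1773·78.2587] = 41.6830; exercise value = 44.4750 > continuation, so V_ud = 44.4750 (exercise)
Node dd (S = 57.04): continuation = e^(−0.02)·[0.8227·78.2587 + 0.1773·103.9256] = 81.1705; exercise value = 83.9625 > continuation, so V_dd = 83.9625 (exercise)
Node u (S = 148.5): continuation = e^(−0.02)·[0.8227·6.0528 + 0.1773·44.4750] = 12.6115; exercise value = 0.0000 ≤ continuation, so V_u = 12.6115
Node d (S = 87.75): continuation = e^(−0.02)·[0.8227·44.4750 + 0.1773·83.9625] = 50.4580; exercise value = 53.2500 > continuation, so V_d = 53.2500 (exercise)
Node 0 (S = 135): continuation = e^(−0.02)·[0.8227·12.6115 + 0.1773·53.2500] = 19.4255; exercise value = 6.0000 ≤ continuation, so V_0 = 19.4255

19.43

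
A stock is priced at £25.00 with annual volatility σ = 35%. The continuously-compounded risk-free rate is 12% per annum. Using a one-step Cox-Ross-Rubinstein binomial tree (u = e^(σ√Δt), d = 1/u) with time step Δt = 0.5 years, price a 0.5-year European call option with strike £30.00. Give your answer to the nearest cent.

CRR parameters: u = e^(σ√Δt) = e^(0.35·√0.5) = 1.2808, d = 1/u = 0.7808
Per-period rate: rΔt = 0.12·0.5 = 0.06, so R = e^0.06 = 1.0618
Risk-neutral probability p = (e^0.06 − 0.7808)/(1.2808 − 0.7808) = 0.2811/0.5000 = 0.5621
Terminal stock prices: S_u = 32.02, S_d = 19.52
Terminal payoffs (S − K): max(2.02, 0) = 2.02, max(-10.48, 0) = 0
Node 0 (S = 25): V_0 = e^(−0.06)·[0.5621·2.0201 + 0.4379·0.0000] = 1.0694

£1.07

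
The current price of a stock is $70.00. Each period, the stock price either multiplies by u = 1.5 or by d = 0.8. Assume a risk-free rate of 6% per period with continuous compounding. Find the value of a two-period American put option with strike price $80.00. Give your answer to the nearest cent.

$14.15

Risk-neutral probability p = (e^0.06 − 0.8)/(1.5 − 0.8) = 0.2618/0.7000 = 0.3741
Terminal stock prices: S_uu = 157.5, S_ud = 84, S_dd = 44.8
Terminal payoffs (K − S): max(-77.5, 0) = 0, max(-4, 0) = 0, max(35.2, 0) = 35.2
Node u (S = 105): continuation = e^(−0.06)·[0.3741·0.0000 + 0.6259·0.0000] = 0.0000; exercise value = 0.0000 ≤ continuation, so V_u = 0.0000
Node d (S = 56): continuation = e^(−0.06)·[0.3741·0.0000 + 0.6259·35.2000] = 20.7502; exercise value = 24.0000 > continuation, so V_d = 24.0000 (exercise)
Node 0 (S = 70): continuation = e^(−0.06)·[0.3741·0.0000 + 0.6259·24.0000] = 14.1479; exercise value = 10.0000 ≤ continuation, so V_0 = 14.1479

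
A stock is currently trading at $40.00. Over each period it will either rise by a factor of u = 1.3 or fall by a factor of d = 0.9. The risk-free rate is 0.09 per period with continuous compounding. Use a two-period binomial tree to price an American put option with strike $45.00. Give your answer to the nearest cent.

$5.00

Risk-neutral probability p = (e^0.09 − 0.9)/(1.3 − 0.9) = 0.1942/0.4000 = 0.4854
Terminal stock prices: S_uu = 67.6, S_ud = 46.8, S_dd = 32.4
Terminal payoffs (K − S): max(-22.6, 0) = 0, max(-1.8, 0) = 0, max(12.6, 0) = 12.6
Node u (S = 52): continuation = e^(−0.09)·[0.4854·0.0000 + 0.5146·0.0000] = 0.0000; exercise value = 0.0000 ≤ continuation, so V_u = 0.0000
Node d (S = 36): continuation = e^(−0.09)·[0.4854·0.0000 + 0.5146·12.6000] = 5.9255; exercise value = 9.0000 > continuation, so V_d = 9.0000 (exercise)
Node 0 (S = 40): continuation = e^(−0.09)·[0.4854·0.0000 + 0.5146·9.0000] = 4.2325; exercise value = 5.0000 > continuation, so V_0 = 5.0000 (exercise)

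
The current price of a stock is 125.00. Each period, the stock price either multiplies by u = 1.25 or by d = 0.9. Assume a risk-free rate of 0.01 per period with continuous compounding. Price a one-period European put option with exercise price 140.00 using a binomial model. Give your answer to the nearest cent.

18.67

Risk-neutral probability p = (e^0.01 − 0.9)/(1.25 − 0.9) = 0.1101/0.3500 = 0.3144
Terminal stock prices: S_u = 156.2, S_d = 112.5
Terminal payoffs (K − S): max(-16.25, 0) = 0, max(27.5, 0) = 27.5
Node 0 (S = 125): V_0 = e^(−0.01)·[0.3144·0.0000 + 0.6856·27.5000] = 18.6656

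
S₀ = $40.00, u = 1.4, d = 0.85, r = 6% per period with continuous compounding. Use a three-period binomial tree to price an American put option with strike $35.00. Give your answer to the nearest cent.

$2.05

Risk-neutral probability p = (e^0.06 − 0.85)/(1.4 − 0.85) = 0.2118/0.5500 = 0.3852
Terminal stock prices: S_uuu = 109.8, S_uud = 66.64, S_udd = 40.46, S_ddd = 24.56
Terminal payoffs (K − S): max(-74.76, 0) = 0, max(-31.64, 0) = 0, max(-5.46, 0) = 0, max(10.44, 0) = 10.44
Node uu (S = 78.4): continuation = e^(−0.06)·[0.3852·0.0000 + 0.6148·0.0000] = 0.0000; exercise value = 0.0000 ≤ continuation, so V_uu = 0.0000
Node ud (S = 47.6): continuation = e^(−0.06)·[0.3852·0.0000 + 0.6148·0.0000] = 0.0000; exercise value = 0.0000 ≤ continuation, so V_ud = 0.0000
Node dd (S = 28.9): continuation = e^(−0.06)·[0.3852·0.0000 + 0.6148·10.4350] = 6.0423; exercise value = 6.1000 > continuation, so V_dd = 6.1000 (exercise)
Node u (S = 56): continuation = e^(−0.06)·[0.3852·0.0000 + 0.6148·0.0000] = 0.0000; exercise value = 0.0000 ≤ continuation, so V_u = 0.0000
Node d (S = 34): continuation = e^(−0.06)·[0.3852·0.0000 + 0.6148·6.1000] = 3.5321; exercise value = 1.0000 ≤ continuation, so V_d = 3.5321
Node 0 (S = 40): continuation = e^(−0.06)·[0.3852·0.0000 + 0.6148·3.5321] = 2.0452; exercise value = 0.0000 ≤ continuation, so V_0 = 2.0452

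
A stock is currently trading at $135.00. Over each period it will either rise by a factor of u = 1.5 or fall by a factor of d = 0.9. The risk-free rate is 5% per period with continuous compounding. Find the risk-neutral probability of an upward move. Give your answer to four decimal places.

p = 0.2521

Risk-neutral probability p = (e^0.05 − 0.9)/(1.5 − 0.9) = 0.1513/0.6000 = 0.2521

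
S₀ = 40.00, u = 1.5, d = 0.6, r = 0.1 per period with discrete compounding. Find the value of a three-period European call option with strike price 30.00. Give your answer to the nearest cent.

Risk-neutral probability p = (1 + 0.1 − 0.6)/(1.5 − 0.6) = 0.5000/0.9000 = 0.5556
Terminal stock prices: S_uuu = 135, S_uud = 54, S_udd = 21.6, S_ddd = 8.64
Terminal payoffs (S − K): max(105, 0) = 105, max(24, 0) = 24, max(-8.4, 0) = 0, max(-21.36, 0) = 0
Node uu (S = 90): V_uu = 1/1.1·[0.5556·105.0000 + 0.4444·24.0000] = 62.7273
Node ud (S = 36): V_ud = 1/1.1·[0.5556·24.0000 + 0.4444·0.0000] = 12.1212
Node dd (S = 14.4): V_dd = 1/1.1·[0.5556·0.0000 + 0.4444·0.0000] = 0.0000
Node u (S = 60): V_u = 1/1.1·[0.5556·62.7273 + 0.4444·12.1212] = 36.5779
Node d (S = 24): V_d = 1/1.1·[0.5556·12.1212 + 0.4444·0.0000] = 6.1218
Node 0 (S = 40): V_0 = 1/1.1·[0.5556·36.5779 + 0.4444·6.1218] = 20.9472

20.95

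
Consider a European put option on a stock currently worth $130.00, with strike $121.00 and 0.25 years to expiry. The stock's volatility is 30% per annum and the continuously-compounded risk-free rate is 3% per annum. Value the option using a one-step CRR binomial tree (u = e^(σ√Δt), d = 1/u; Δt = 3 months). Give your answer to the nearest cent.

$4.63

CRR parameters: u = e^(σ√Δt) = e^(0.3·√0.25) = 1.1618, d = 1/u = 0.8607
Per-period rate: rΔt = 0.03·0.25 = 0.0075, so R = e^0.0075 = 1.0075
Risk-neutral probability p = (e^0.0075 − 0.8607)/(1.1618 − 0.8607) = 0.1468/0.3011 = 0.4876
Terminal stock prices: S_u = 151, S_d = 111.9
Terminal payoffs (K − S): max(-30.04, 0) = 0, max(9.108, 0) = 9.108
Node 0 (S = 130): V_0 = e^(−0.0075)·[0.4876·0.0000 + 0.5124·9.1080] = 4.6323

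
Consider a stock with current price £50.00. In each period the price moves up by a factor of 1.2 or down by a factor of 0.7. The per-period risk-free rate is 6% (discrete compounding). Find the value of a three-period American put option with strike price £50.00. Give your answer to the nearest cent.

Risk-neutral probability p = (1 + 0.06 − 0.7)/(1.2 − 0.7) = 0.3600/0.5000 = 0.7200
Terminal stock prices: S_uuu = 86.4, S_uud = 50.4, S_udd = 29.4, S_ddd = 17.15
Terminal payoffs (K − S): max(-36.4, 0) = 0, max(-0.4, 0) = 0, max(20.6, 0) = 20.6, max(32.85, 0) = 32.85
Node uu (S = 72): continuation = 1/1.06·[0.7200·0.0000 + 0.2800·0.0000] = 0.0000; exercise value = 0.0000 ≤ continuation, so V_uu = 0.0000
Node ud (S = 42): continuation = 1/1.06·[0.7200·0.0000 + 0.2800·20.6000] = 5.4415; exercise value = 8.0000 > continuation, so V_ud = 8.0000 (exercise)
Node dd (S = 24.5): continuation = 1/1.06·[0.7200·20.6000 + 0.2800·32.8500] = 22.6698; exercise value = 25.5000 > continuation, so V_dd = 25.5000 (exercise)
Node u (S = 60): continuation = 1/1.06·[0.7200·0.0000 + 0.2800·8.0000] = 2.1132; exercise value = 0.0000 ≤ continuation, so V_u = 2.1132
Node d (S = 35): continuation = 1/1.06·[0.7200·8.0000 + 0.2800·25.5000] = 12.1698; exercise value = 15.0000 > continuation, so V_d = 15.0000 (exercise)
Node 0 (S = 50): continuation = 1/1.06·[0.7200·2.1132 + 0.2800·15.0000] = 5.3977; exercise value = 0.0000 ≤ continuation, so V_0 = 5.3977

£5.40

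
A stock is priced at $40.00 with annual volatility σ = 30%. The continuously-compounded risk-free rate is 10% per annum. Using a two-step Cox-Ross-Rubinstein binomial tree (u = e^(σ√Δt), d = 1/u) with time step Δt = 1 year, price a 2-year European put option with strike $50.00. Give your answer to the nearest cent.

CRR parameters: u = e^(σ√Δt) = e^(0.3·√1) = 1.3499, d = 1/u = 0.7408
Per-period rate: rΔt = 0.1·1 = 0.1, so R = e^0.1 = 1.1052
Risk-neutral probability p = (e^0.1 − 0.7408)/(1.3499 − 0.7408) = 0.3644/0.6090 = 0.5982
Terminal stock prices: S_uu = 72.88, S_ud = 40, S_dd = 21.95
Terminal payoffs (K − S): max(-22.88, 0) = 0, max(10, 0) = 10, max(28.05, 0) = 28.05
Node u (S = 53.99): V_u = e^(−0.1)·[0.5982·0.0000 + 0.4018·10.0000] = 3.6353
Node d (S = 29.63): V_d = e^(−0.1)·[0.5982·10.0000 + 0.4018·28.0475] = 15.6091
Node 0 (S = 40): V_0 = e^(−0.1)·[0.5982·3.6353 + 0.4018·15.6091] = 7.6422

$7.64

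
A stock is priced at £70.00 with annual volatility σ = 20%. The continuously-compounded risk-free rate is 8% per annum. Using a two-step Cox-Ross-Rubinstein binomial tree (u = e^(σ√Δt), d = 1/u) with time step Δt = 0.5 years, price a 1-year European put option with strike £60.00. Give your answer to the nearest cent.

CRR parameters: u = e^(σ√Δt) = e^(0.2·√0.5) = 1.1519, d = 1/u = 0.8681
Per-period rate: rΔt = 0.08·0.5 = 0.04, so R = e^0.04 = 1.0408
Risk-neutral probability p = (e^0.04 − 0.8681)/(1.1519 − 0.8681) = 0.1727/0.2838 = 0.6085
Terminal stock prices: S_uu = 92.88, S_ud = 70, S_dd = 52.75
Terminal payoffs (K − S): max(-32.88, 0) = 0, max(-10, 0) = 0, max(7.245, 0) = 7.245
Node u (S = 80.63): V_u = e^(−0.04)·[0.6085·0.0000 + 0.3915·0.0000] = 0.0000
Node d (S = 60.77): V_d = e^(−0.04)·[0.6085·0.0000 + 0.3915·7.2453] = 2.7252
Node 0 (S = 70): V_0 = e^(−0.04)·[0.6085·0.0000 + 0.3915·2.7252] = 1.0251

£1.03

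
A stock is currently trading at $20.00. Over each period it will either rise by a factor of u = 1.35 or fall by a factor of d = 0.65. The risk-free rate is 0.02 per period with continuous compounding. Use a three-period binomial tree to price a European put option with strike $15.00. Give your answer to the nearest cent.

$2.13

Risk-neutral probability p = (e^0.02 − 0.65)/(1.35 − 0.65) = 0.3702/0.7000 = 0.5289
Terminal stock prices: S_uuu = 49.21, S_uud = 23.69, S_udd = 11.41, S_ddd = 5.492
Terminal payoffs (K − S): max(-34.21, 0) = 0, max(-8.693, 0) = 0, max(3.592, 0) = 3.592, max(9.508, 0) = 9.508
Node uu (S = 36.45): V_uu = e^(−0.02)·[0.5289·0.0000 + 0.4711·0.0000] = 0.0000
Node ud (S = 17.55): V_ud = e^(−0.02)·[0.5289·0.0000 + 0.4711·3.5925] = 1.6591
Node dd (S = 8.45): V_dd = e^(−0.02)·[0.5289·3.5925 + 0.4711·9.5075] = 6.2530
Node u (S = 27): V_u = e^(−0.02)·[0.5289·0.0000 + 0.4711·1.6591] = 0.7662
Node d (S = 13): V_d = e^(−0.02)·[0.5289·1.6591 + 0.4711·6.2530] = 3.7477
Node 0 (S = 20): V_0 = e^(−0.02)·[0.5289·0.7662 + 0.4711·3.7477] = 2.1279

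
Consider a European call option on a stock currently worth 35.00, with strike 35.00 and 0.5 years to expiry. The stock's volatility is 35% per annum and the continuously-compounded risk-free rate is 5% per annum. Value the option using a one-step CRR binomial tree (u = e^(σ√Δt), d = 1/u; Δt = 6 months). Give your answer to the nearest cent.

4.69

CRR parameters: u = e^(σ√Δt) = e^(0.35·√0.5) = 1.2808, d = 1/u = 0.7808
Per-period rate: rΔt = 0.05·0.5 = 0.025, so R = e^0.025 = 1.0253
Risk-neutral probability p = (e^0.025 − 0.7808)/(1.2808 − 0.7808) = 0.2446/0.5000 = 0.4891
Terminal stock prices: S_u = 44.83, S_d = 27.33
Terminal payoffs (S − K): max(9.828, 0) = 9.828, max(-7.673, 0) = 0
Node 0 (S = 35): V_0 = e^(−0.025)·[0.4891·9.8281 + 0.5109·0.0000] = 4.6879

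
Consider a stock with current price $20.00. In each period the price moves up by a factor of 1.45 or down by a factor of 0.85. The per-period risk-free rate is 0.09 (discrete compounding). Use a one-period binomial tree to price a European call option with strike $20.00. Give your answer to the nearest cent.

Risk-neutral probability p = (1 + 0.09 − 0.85)/(1.45 − 0.85) = 0.2400/0.6000 = 0.4000
Terminal stock prices: S_u = 29, S_d = 17
Terminal payoffs (S − K): max(9, 0) = 9, max(-3, 0) = 0
Node 0 (S = 20): V_0 = 1/1.09·[0.4000·9.0000 + 0.6000·0.0000] = 3.3028

$3.30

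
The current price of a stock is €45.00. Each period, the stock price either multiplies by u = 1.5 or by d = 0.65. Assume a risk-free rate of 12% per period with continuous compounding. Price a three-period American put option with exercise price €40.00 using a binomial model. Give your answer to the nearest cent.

€5.04

Risk-neutral probability p = (e^0.12 − 0.65)/(1.5 − 0.65) = 0.4775/0.8500 = 0.5618
Terminal stock prices: S_uuu = 151.9, S_uud = 65.81, S_udd = 28.52, S_ddd = 12.36
Terminal payoffs (K − S): max(-111.9, 0) = 0, max(-25.81, 0) = 0, max(11.48, 0) = 11.48, max(27.64, 0) = 27.64
Node uu (S = 101.2): continuation = e^(−0.12)·[0.5618·0.0000 + 0.4382·0.0000] = 0.0000; exercise value = 0.0000 ≤ continuation, so V_uu = 0.0000
Node ud (S = 43.88): continuation = e^(−0.12)·[0.5618·0.0000 + 0.4382·11.4812] = 4.4626; exercise value = 0.0000 ≤ continuation, so V_ud = 4.4626
Node dd (S = 19.01): continuation = e^(−0.12)·[0.5618·11.4812 + 0.4382·27.6419] = 16.4643; exercise value = 20.9875 > continuation, so V_dd = 20.9875 (exercise)
Node u (S = 67.5): continuation = e^(−0.12)·[0.5618·0.0000 + 0.4382·4.4626] = 1.7345; exercise value = 0.0000 ≤ continuation, so V_u = 1.7345
Node d (S = 29.25): continuation = e^(−0.12)·[0.5618·4.4626 + 0.4382·20.9875] = 10.3809; exercise value = 10.7500 > continuation, so V_d = 10.7500 (exercise)
Node 0 (S = 45): continuation = e^(−0.12)·[0.5618·1.7345 + 0.4382·10.7500] = 5.0425; exercise value = 0.0000 ≤ continuation, so V_0 = 5.0425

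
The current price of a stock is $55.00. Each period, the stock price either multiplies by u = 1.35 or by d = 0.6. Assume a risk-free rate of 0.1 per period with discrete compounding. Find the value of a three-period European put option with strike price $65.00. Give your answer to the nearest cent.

$9.49

Risk-neutral probability p = (1 + 0.1 − 0.6)/(1.35 − 0.6) = 0.5000/0.7500 = 0.6667
Terminal stock prices: S_uuu = 135.3, S_uud = 60.14, S_udd = 26.73, S_ddd = 11.88
Terminal payoffs (K − S): max(-70.32, 0) = 0, max(4.857, 0) = 4.857, max(38.27, 0) = 38.27, max(53.12, 0) = 53.12
Node uu (S = 100.2): V_uu = 1/1.1·[0.6667·0.0000 + 0.3333·4.8575] = 1.4720
Node ud (S = 44.55): V_ud = 1/1.1·[0.6667·4.8575 + 0.3333·38.2700] = 14.5409
Node dd (S = 19.8): V_dd = 1/1.1·[0.6667·38.2700 + 0.3333·53.1200] = 39.2909
Node u (S = 74.25): V_u = 1/1.1·[0.6667·1.4720 + 0.3333·14.5409] = 5.2984
Node d (S = 33): V_d = 1/1.1·[0.6667·14.5409 + 0.3333·39.2909] = 20.7190
Node 0 (S = 55): V_0 = 1/1.1·[0.6667·5.2984 + 0.3333·20.7190] = 9.4897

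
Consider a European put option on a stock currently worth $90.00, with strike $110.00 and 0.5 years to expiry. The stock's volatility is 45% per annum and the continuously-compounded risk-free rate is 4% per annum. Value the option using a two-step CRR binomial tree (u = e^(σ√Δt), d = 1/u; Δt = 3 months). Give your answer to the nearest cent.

CRR parameters: u = e^(σ√Δt) = e^(0.45·√0.25) = 1.2523, d = 1/u = 0.7985
Per-period rate: rΔt = 0.04·0.25 = 0.01, so R = e^0.01 = 1.0101
Risk-neutral probability p = (e^0.01 − 0.7985)/(1.2523 − 0.7985) = 0.2115/0.4538 = 0.4661
Terminal stock prices: S_uu = 141.1, S_ud = 90, S_dd = 57.39
Terminal payoffs (K − S): max(-31.15, 0) = 0, max(20, 0) = 20, max(52.61, 0) = 52.61
Node u (S = 112.7): V_u = e^(−0.01)·[0.4661·0.0000 + 0.5339·20.0000] = 10.5711
Node d (S = 71.87): V_d = e^(−0.01)·[0.4661·20.0000 + 0.5339·52.6135] = 37.0390
Node 0 (S = 90): V_0 = e^(−0.01)·[0.4661·10.5711 + 0.5339·37.0390] = 24.4557

$24.46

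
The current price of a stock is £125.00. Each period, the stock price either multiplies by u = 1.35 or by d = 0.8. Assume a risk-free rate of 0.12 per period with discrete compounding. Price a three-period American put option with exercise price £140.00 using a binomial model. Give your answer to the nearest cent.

Risk-neutral probability p = (1 + 0.12 − 0.8)/(1.35 − 0.8) = 0.3200/0.5500 = 0.5818
Terminal stock prices: S_uuu = 307.5, S_uud = 182.3, S_udd = 108, S_ddd = 64
Terminal payoffs (K − S): max(-167.5, 0) = 0, max(-42.25, 0) = 0, max(32, 0) = 32, max(76, 0) = 76
Node uu (S = 227.8): continuation = 1/1.12·[0.5818·0.0000 + 0.4182·0.0000] = 0.0000; exercise value = 0.0000 ≤ continuation, so V_uu = 0.0000
Node ud (S = 135): continuation = 1/1.12·[0.5818·0.0000 + 0.4182·32.0000] = 11.9481; exercise value = 5.0000 ≤ continuation, so V_ud = 11.9481
Node dd (S = 80): continuation = 1/1.12·[0.5818·32.0000 + 0.4182·76.0000] = 45.0000; exercise value = 60.0000 > continuation, so V_dd = 60.0000 (exercise)
Node u (S = 168.8): continuation = 1/1.12·[0.5818·0.0000 + 0.4182·11.9481] = 4.4611; exercise value = 0.0000 ≤ continuation, so V_u = 4.4611
Node d (S = 100): continuation = 1/1.12·[0.5818·11.9481 + 0.4182·60.0000] = 28.6094; exercise value = 40.0000 > continuation, so V_d = 40.0000 (exercise)
Node 0 (S = 125): continuation = 1/1.12·[0.5818·4.4611 + 0.4182·40.0000] = 17.2525; exercise value = 15.0000 ≤ continuation, so V_0 = 17.2525

£17.25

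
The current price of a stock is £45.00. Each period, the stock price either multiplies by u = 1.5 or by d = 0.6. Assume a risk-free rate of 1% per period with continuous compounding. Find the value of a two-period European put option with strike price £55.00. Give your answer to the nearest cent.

Risk-neutral probability p = (e^0.01 − 0.6)/(1.5 − 0.6) = 0.4101/0.9000 = 0.4556
Terminal stock prices: S_uu = 101.2, S_ud = 40.5, S_dd = 16.2
Terminal payoffs (K − S): max(-46.25, 0) = 0, max(14.5, 0) = 14.5, max(38.8, 0) = 38.8
Node u (S = 67.5): V_u = e^(−0.01)·[0.4556·0.0000 + 0.5444·14.5000] = 7.8151
Node d (S = 27): V_d = e^(−0.01)·[0.4556·14.5000 + 0.5444·38.8000] = 27.4527
Node 0 (S = 45): V_0 = e^(−0.01)·[0.4556·7.8151 + 0.5444·27.4527] = 18.3215

£18.32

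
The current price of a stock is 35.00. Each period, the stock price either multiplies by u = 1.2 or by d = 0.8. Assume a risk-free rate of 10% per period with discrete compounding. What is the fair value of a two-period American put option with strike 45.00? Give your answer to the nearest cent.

10.00

Risk-neutral probability p = (1 + 0.1 − 0.8)/(1.2 − 0.8) = 0.3000/0.4000 = 0.7500
Terminal stock prices: S_uu = 50.4, S_ud = 33.6, S_dd = 22.4
Terminal payoffs (K − S): max(-5.4, 0) = 0, max(11.4, 0) = 11.4, max(22.6, 0) = 22.6
Node u (S = 42): continuation = 1/1.1·[0.7500·0.0000 + 0.2500·11.4000] = 2.5909; exercise value = 3.0000 > continuation, so V_u = 3.0000 (exercise)
Node d (S = 28): continuation = 1/1.1·[0.7500·11.4000 + 0.2500·22.6000] = 12.9091; exercise value = 17.0000 > continuation, so V_d = 17.0000 (exercise)
Node 0 (S = 35): continuation = 1/1.1·[0.7500·3.0000 + 0.2500·17.0000] = 5.9091; exercise value = 10.0000 > continuation, so V_0 = 10.0000 (exercise)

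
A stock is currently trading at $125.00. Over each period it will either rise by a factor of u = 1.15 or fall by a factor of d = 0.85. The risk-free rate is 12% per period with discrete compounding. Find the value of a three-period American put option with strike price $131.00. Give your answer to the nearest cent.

Risk-neutral probability p = (1 + 0.12 − 0.85)/(1.15 − 0.85) = 0.2700/0.3000 = 0.9000
Terminal stock prices: S_uuu = 190.1, S_uud = 140.5, S_udd = 103.9, S_ddd = 76.77
Terminal payoffs (K − S): max(-59.11, 0) = 0, max(-9.516, 0) = 0, max(27.14, 0) = 27.14, max(54.23, 0) = 54.23
Node uu (S = 165.3): continuation = 1/1.12·[0.9000·0.0000 + 0.1000·0.0000] = 0.0000; exercise value = 0.0000 ≤ continuation, so V_uu = 0.0000
Node ud (S = 122.2): continuation = 1/1.12·[0.9000·0.0000 + 0.1000·27.1406] = 2.4233; exercise value = 8.8125 > continuation, so V_ud = 8.8125 (exercise)
Node dd (S = 90.31): continuation = 1/1.12·[0.9000·27.1406 + 0.1000·54.2344] = 26.6518; exercise value = 40.6875 > continuation, so V_dd = 40.6875 (exercise)
Node u (S = 143.8): continuation = 1/1.12·[0.9000·0.0000 + 0.1000·8.8125] = 0.7868; exercise value = 0.0000 ≤ continuation, so V_u = 0.7868
Node d (S = 106.2): continuation = 1/1.12·[0.9000·8.8125 + 0.1000·40.6875] = 10.7143; exercise value = 24.7500 > continuation, so V_d = 24.7500 (exercise)
Node 0 (S = 125): continuation = 1/1.12·[0.9000·0.7868 + 0.1000·24.7500] = 2.8421; exercise value = 6.0000 > continuation, so V_0 = 6.0000 (exercise)

$6.00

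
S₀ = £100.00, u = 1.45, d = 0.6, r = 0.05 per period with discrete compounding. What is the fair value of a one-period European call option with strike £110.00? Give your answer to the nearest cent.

Risk-neutral probability p = (1 + 0.05 − 0.6)/(1.45 − 0.6) = 0.4500/0.8500 = 0.5294
Terminal stock prices: S_u = 145, S_d = 60
Terminal payoffs (S − K): max(35, 0) = 35, max(-50, 0) = 0
Node 0 (S = 100): V_0 = 1/1.05·[0.5294·35.0000 + 0.4706·0.0000] = 17.6471

£17.65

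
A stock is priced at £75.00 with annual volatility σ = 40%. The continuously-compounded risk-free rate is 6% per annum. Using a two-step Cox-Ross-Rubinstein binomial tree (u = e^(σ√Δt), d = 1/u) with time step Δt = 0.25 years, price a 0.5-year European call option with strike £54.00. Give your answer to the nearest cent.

CRR parameters: u = e^(σ√Δt) = e^(0.4·√0.25) = 1.2214, d = 1/u = 0.8187
Per-period rate: rΔt = 0.06·0.25 = 0.015, so R = e^0.015 = 1.0151
Risk-neutral probability p = (e^0.015 − 0.8187)/(1.2214 − 0.8187) = 0.1964/0.4027 = 0.4877
Terminal stock prices: S_uu = 111.9, S_ud = 75, S_dd = 50.27
Terminal payoffs (S − K): max(57.89, 0) = 57.89, max(21, 0) = 21, max(-3.726, 0) = 0
Node u (S = 91.61): V_u = e^(−0.015)·[0.4877·57.8869 + 0.5123·21.0000] = 38.4092
Node d (S = 61.4): V_d = e^(−0.015)·[0.4877·21.0000 + 0.5123·0.0000] = 10.0892
Node 0 (S = 75): V_0 = e^(−0.015)·[0.4877·38.4092 + 0.5123·10.0892] = 23.5449

£23.54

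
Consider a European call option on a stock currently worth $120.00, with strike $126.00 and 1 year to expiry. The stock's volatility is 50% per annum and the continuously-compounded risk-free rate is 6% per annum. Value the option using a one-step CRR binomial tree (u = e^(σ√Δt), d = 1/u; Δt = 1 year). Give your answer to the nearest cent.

$29.56

CRR parameters: u = e^(σ√Δt) = e^(0.5·√1) = 1.6487, d = 1/u = 0.6065
Per-period rate: rΔt = 0.06·1 = 0.06, so R = e^0.06 = 1.0618
Risk-neutral probability p = (e^0.06 − 0.6065)/(1.6487 − 0.6065) = 0.4553/1.0422 = 0.4369
Terminal stock prices: S_u = 197.8, S_d = 72.78
Terminal payoffs (S − K): max(71.85, 0) = 71.85, max(-53.22, 0) = 0
Node 0 (S = 120): V_0 = e^(−0.06)·[0.4369·71.8466 + 0.5631·0.0000] = 29.5600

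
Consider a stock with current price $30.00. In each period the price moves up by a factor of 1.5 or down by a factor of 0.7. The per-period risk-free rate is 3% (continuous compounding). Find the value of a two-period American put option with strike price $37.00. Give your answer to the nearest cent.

$10.37

Risk-neutral probability p = (e^0.03 − 0.7)/(1.5 − 0.7) = 0.3305/0.8000 = 0.4131
Terminal stock prices: S_uu = 67.5, S_ud = 31.5, S_dd = 14.7
Terminal payoffs (K − S): max(-30.5, 0) = 0, max(5.5, 0) = 5.5, max(22.3, 0) = 22.3
Node u (S = 45): continuation = e^(−0.03)·[0.4131·0.0000 + 0.5869·5.5000] = 3.1327; exercise value = 0.0000 ≤ continuation, so V_u = 3.1327
Node d (S = 21): continuation = e^(−0.03)·[0.4131·5.5000 + 0.5869·22.3000] = 14.9065; exercise value = 16.0000 > continuation, so V_d = 16.0000 (exercise)
Node 0 (S = 30): continuation = e^(−0.03)·[0.4131·3.1327 + 0.5869·16.0000] = 10.3691; exercise value = 7.0000 ≤ continuation, so V_0 = 10.3691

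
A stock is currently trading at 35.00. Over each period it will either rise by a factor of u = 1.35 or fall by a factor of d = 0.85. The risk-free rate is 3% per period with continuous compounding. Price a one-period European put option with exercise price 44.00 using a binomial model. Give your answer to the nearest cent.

8.84

Risk-neutral probability p = (e^0.03 − 0.85)/(1.35 − 0.85) = 0.1805/0.5000 = 0.3609
Terminal stock prices: S_u = 47.25, S_d = 29.75
Terminal payoffs (K − S): max(-3.25, 0) = 0, max(14.25, 0) = 14.25
Node 0 (S = 35): V_0 = e^(−0.03)·[0.3609·0.0000 + 0.6391·14.2500] = 8.8379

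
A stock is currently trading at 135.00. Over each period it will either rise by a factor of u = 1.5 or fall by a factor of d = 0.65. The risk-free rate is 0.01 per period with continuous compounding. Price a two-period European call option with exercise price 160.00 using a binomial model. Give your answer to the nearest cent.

Risk-neutral probability p = (e^0.01 − 0.65)/(1.5 − 0.65) = 0.3601/0.8500 = 0.4236
Terminal stock prices: S_uu = 303.8, S_ud = 131.6, S_dd = 57.04
Terminal payoffs (S − K): max(143.8, 0) = 143.8, max(-28.38, 0) = 0, max(-103, 0) = 0
Node u (S = 202.5): V_u = e^(−0.01)·[0.4236·143.7500 + 0.5764·0.0000] = 60.2850
Node d (S = 87.75): V_d = e^(−0.01)·[0.4236·0.0000 + 0.5764·0.0000] = 0.0000
Node 0 (S = 135): V_0 = e^(−0.01)·[0.4236·60.2850 + 0.5764·0.0000] = 25.2819

25.28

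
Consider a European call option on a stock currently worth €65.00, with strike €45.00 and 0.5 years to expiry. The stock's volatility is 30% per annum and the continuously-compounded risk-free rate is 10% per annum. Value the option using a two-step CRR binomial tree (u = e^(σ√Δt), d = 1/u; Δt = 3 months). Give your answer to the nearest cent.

CRR parameters: u = e^(σ√Δt) = e^(0.3·√0.25) = 1.1618, d = 1/u = 0.8607
Per-period rate: rΔt = 0.1·0.25 = 0.025, so R = e^0.025 = 1.0253
Risk-neutral probability p = (e^0.025 − 0.8607)/(1.1618 − 0.8607) = 0.1646/0.3011 = 0.5466
Terminal stock prices: S_uu = 87.74, S_ud = 65, S_dd = 48.15
Terminal payoffs (S − K): max(42.74, 0) = 42.74, max(20, 0) = 20, max(3.153, 0) = 3.153
Node u (S = 75.52): V_u = e^(−0.025)·[0.5466·42.7408 + 0.4534·20.0000] = 31.6303
Node d (S = 55.95): V_d = e^(−0.025)·[0.5466·20.0000 + 0.4534·3.1532] = 12.0571
Node 0 (S = 65): V_0 = e^(−0.025)·[0.5466·31.6303 + 0.4534·12.0571] = 22.1947

€22.19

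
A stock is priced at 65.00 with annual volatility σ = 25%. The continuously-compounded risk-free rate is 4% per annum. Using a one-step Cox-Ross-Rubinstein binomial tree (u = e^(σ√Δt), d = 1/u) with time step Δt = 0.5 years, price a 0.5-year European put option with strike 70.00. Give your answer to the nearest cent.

7.42

CRR parameters: u = e^(σ√Δt) = e^(0.25·√0.5) = 1.1934, d = 1/u = 0.8380
Per-period rate: rΔt = 0.04·0.5 = 0.02, so R = e^0.02 = 1.0202
Risk-neutral probability p = (e^0.02 − 0.8380)/(1.1934 − 0.8380) = 0.1822/0.3554 = 0.5128
Terminal stock prices: S_u = 77.57, S_d = 54.47
Terminal payoffs (K − S): max(-7.569, 0) = 0, max(15.53, 0) = 15.53
Node 0 (S = 65): V_0 = e^(−0.02)·[0.5128·0.0000 + 0.4872·15.5322] = 7.4180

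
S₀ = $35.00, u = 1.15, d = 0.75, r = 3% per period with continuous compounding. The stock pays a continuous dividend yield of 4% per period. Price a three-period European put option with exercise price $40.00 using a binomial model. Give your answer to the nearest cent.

Per-period risk-free factor R = e^0.03 = 1.0305; dividend-adjusted growth = e^(0.03−0.04) = 0.9900.
Risk-neutral probability p = (0.9900 − 0.75)/(1.15 − 0.75) = 0.2400/0.4000 = 0.6001
Terminal stock prices: S_uuu = 53.23, S_uud = 34.72, S_udd = 22.64, S_ddd = 14.77
Terminal payoffs (K − S): max(-13.23, 0) = 0, max(5.284, 0) = 5.284, max(17.36, 0) = 17.36, max(25.23, 0) = 25.23
Node uu (S = 46.29): V_uu = e^(−0.03)·[0.6001·0.0000 + 0.3999·5.2844] = 2.0506
Node ud (S = 30.19): V_ud = e^(−0.03)·[0.6001·5.2844 + 0.3999·17.3594] = 9.8140
Node dd (S = 19.69): V_dd = e^(−0.03)·[0.6001·17.3594 + 0.3999·25.2344] = 19.9023
Node u (S = 40.25): V_u = e^(−0.03)·[0.6001·2.0506 + 0.3999·9.8140] = 5.0027
Node d (S = 26.25): V_d = e^(−0.03)·[0.6001·9.8140 + 0.3999·19.9023] = 13.4388
Node 0 (S = 35): V_0 = e^(−0.03)·[0.6001·5.0027 + 0.3999·13.4388] = 8.1285

$8.13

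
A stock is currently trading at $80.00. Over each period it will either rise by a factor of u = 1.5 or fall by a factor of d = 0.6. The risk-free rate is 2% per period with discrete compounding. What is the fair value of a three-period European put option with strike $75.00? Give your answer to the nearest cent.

$20.18

Risk-neutral probability p = (1 + 0.02 − 0.6)/(1.5 − 0.6) = 0.4200/0.9000 = 0.4667
Terminal stock prices: S_uuu = 270, S_uud = 108, S_udd = 43.2, S_ddd = 17.28
Terminal payoffs (K − S): max(-195, 0) = 0, max(-33, 0) = 0, max(31.8, 0) = 31.8, max(57.72, 0) = 57.72
Node uu (S = 180): V_uu = 1/1.02·[0.4667·0.0000 + 0.5333·0.0000] = 0.0000
Node ud (S = 72): V_ud = 1/1.02·[0.4667·0.0000 + 0.5333·31.8000] = 16.6275
Node dd (S = 28.8): V_dd = 1/1.02·[0.4667·31.8000 + 0.5333·57.7200] = 44.7294
Node u (S = 120): V_u = 1/1.02·[0.4667·0.0000 + 0.5333·16.6275] = 8.6941
Node d (S = 48): V_d = 1/1.02·[0.4667·16.6275 + 0.5333·44.7294] = 30.9953
Node 0 (S = 80): V_0 = 1/1.02·[0.4667·8.6941 + 0.5333·30.9953] = 20.1844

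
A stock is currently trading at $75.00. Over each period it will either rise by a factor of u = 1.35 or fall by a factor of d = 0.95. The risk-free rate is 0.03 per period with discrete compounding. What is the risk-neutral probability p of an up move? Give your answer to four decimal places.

p = 0.2000

Risk-neutral probability p = (1 + 0.03 − 0.95)/(1.35 − 0.95) = 0.0800/0.4000 = 0.2000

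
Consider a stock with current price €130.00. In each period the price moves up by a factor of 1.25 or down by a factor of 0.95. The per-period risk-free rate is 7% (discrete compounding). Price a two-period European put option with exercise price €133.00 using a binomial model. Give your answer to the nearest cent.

€4.93

Risk-neutral probability p = (1 + 0.07 − 0.95)/(1.25 − 0.95) = 0.1200/0.3000 = 0.4000
Terminal stock prices: S_uu = 203.1, S_ud = 154.4, S_dd = 117.3
Terminal payoffs (K − S): max(-70.12, 0) = 0, max(-21.38, 0) = 0, max(15.67, 0) = 15.67
Node u (S = 162.5): V_u = 1/1.07·[0.4000·0.0000 + 0.6000·0.0000] = 0.0000
Node d (S = 123.5): V_d = 1/1.07·[0.4000·0.0000 + 0.6000·15.6750] = 8.7897
Node 0 (S = 130): V_0 = 1/1.07·[0.4000·0.0000 + 0.6000·8.7897] = 4.9288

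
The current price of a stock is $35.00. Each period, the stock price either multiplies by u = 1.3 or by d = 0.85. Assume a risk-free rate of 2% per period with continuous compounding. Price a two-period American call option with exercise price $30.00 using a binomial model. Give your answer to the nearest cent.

$7.93

Risk-neutral probability p = (e^0.02 − 0.85)/(1.3 − 0.85) = 0.1702/0.4500 = 0.3782
Terminal stock prices: S_uu = 59.15, S_ud = 38.67, S_dd = 25.29
Terminal payoffs (S − K): max(29.15, 0) = 29.15, max(8.675, 0) = 8.675, max(-4.713, 0) = 0
Node u (S = 45.5): continuation = e^(−0.02)·[0.3782·29.1500 + 0.6218·8.6750] = 16.0940; exercise value = 15.5000 ≤ continuation, so V_u = 16.0940
Node d (S = 29.75): continuation = e^(−0.02)·[0.3782·8.6750 + 0.6218·0.0000] = 3.2161; exercise value = 0.0000 ≤ continuation, so V_d = 3.2161
Node 0 (S = 35): continuation = e^(−0.02)·[0.3782·16.0940 + 0.6218·3.2161] = 7.9268; exercise value = 5.0000 ≤ continuation, so V_0 = 7.9268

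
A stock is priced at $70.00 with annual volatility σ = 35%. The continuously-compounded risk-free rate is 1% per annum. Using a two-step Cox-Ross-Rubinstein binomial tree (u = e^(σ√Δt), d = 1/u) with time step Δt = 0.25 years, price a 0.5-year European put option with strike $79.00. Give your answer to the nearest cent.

$12.95

CRR parameters: u = e^(σ√Δt) = e^(0.35·√0.25) = 1.1912, d = 1/u = 0.8395
Per-period rate: rΔt = 0.01·0.25 = 0.0025, so R = e^0.0025 = 1.0025
Risk-neutral probability p = (e^0.0025 − 0.8395)/(1.1912 − 0.8395) = 0.1630/0.3518 = 0.4635
Terminal stock prices: S_uu = 99.33, S_ud = 70, S_dd = 49.33
Terminal payoffs (K − S): max(-20.33, 0) = 0, max(9, 0) = 9, max(29.67, 0) = 29.67
Node u (S = 83.39): V_u = e^(−0.0025)·[0.4635·0.0000 + 0.5365·9.0000] = 4.8167
Node d (S = 58.76): V_d = e^(−0.0025)·[0.4635·9.0000 + 0.5365·29.6718] = 20.0408
Node 0 (S = 70): V_0 = e^(−0.0025)·[0.4635·4.8167 + 0.5365·20.0408] = 12.9523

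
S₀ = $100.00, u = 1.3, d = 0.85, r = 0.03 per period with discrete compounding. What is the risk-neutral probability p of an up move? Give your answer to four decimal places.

p = 0.4000

Risk-neutral probability p = (1 + 0.03 − 0.85)/(1.3 − 0.85) = 0.1800/0.4500 = 0.4000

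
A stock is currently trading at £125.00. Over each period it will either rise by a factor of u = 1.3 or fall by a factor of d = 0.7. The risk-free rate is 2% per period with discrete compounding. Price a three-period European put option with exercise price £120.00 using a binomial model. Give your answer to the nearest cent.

£20.64

Risk-neutral probability p = (1 + 0.02 − 0.7)/(1.3 − 0.7) = 0.3200/0.6000 = 0.5333
Terminal stock prices: S_uuu = 274.6, S_uud = 147.9, S_udd = 79.62, S_ddd = 42.87
Terminal payoffs (K − S): max(-154.6, 0) = 0, max(-27.88, 0) = 0, max(40.38, 0) = 40.38, max(77.12, 0) = 77.12
Node uu (S = 211.3): V_uu = 1/1.02·[0.5333·0.0000 + 0.4667·0.0000] = 0.0000
Node ud (S = 113.7): V_ud = 1/1.02·[0.5333·0.0000 + 0.4667·40.3750] = 18.4722
Node dd (S = 61.25): V_dd = 1/1.02·[0.5333·40.3750 + 0.4667·77.1250] = 56.3971
Node u (S = 162.5): V_u = 1/1.02·[0.5333·0.0000 + 0.4667·18.4722] = 8.4513
Node d (S = 87.5): V_d = 1/1.02·[0.5333·18.4722 + 0.4667·56.3971] = 35.4613
Node 0 (S = 125): V_0 = 1/1.02·[0.5333·8.4513 + 0.4667·35.4613] = 20.6431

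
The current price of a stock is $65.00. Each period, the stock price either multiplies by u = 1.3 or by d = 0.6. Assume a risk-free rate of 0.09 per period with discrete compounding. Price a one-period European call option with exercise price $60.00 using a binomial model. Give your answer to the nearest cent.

$15.73

Risk-neutral probability p = (1 + 0.09 − 0.6)/(1.3 − 0.6) = 0.4900/0.7000 = 0.7000
Terminal stock prices: S_u = 84.5, S_d = 39
Terminal payoffs (S − K): max(24.5, 0) = 24.5, max(-21, 0) = 0
Node 0 (S = 65): V_0 = 1/1.09·[0.7000·24.5000 + 0.3000·0.0000] = 15.7339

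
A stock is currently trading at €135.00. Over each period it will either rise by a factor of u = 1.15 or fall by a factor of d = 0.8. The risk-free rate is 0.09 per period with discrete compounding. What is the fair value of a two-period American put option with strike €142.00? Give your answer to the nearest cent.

Risk-neutral probability p = (1 + 0.09 − 0.8)/(1.15 − 0.8) = 0.2900/0.3500 = 0.8286
Terminal stock prices: S_uu = 178.5, S_ud = 124.2, S_dd = 86.4
Terminal payoffs (K − S): max(-36.54, 0) = 0, max(17.8, 0) = 17.8, max(55.6, 0) = 55.6
Node u (S = 155.2): continuation = 1/1.09·[0.8286·0.0000 + 0.1714·17.8000] = 2.7995; exercise value = 0.0000 ≤ continuation, so V_u = 2.7995
Node d (S = 108): continuation = 1/1.09·[0.8286·17.8000 + 0.1714·55.6000] = 22.2752; exercise value = 34.0000 > continuation, so V_d = 34.0000 (exercise)
Node 0 (S = 135): continuation = 1/1.09·[0.8286·2.7995 + 0.1714·34.0000] = 7.4754; exercise value = 7.0000 ≤ continuation, so V_0 = 7.4754

€7.48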